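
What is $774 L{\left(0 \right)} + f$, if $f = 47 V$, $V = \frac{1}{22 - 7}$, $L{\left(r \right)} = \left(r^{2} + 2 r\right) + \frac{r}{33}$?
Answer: $\frac{47}{15} \approx 3.1333$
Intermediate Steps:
$L{\left(r \right)} = r^{2} + \frac{67 r}{33}$ ($L{\left(r \right)} = \left(r^{2} + 2 r\right) + r \frac{1}{33} = \left(r^{2} + 2 r\right) + \frac{r}{33} = r^{2} + \frac{67 r}{33}$)
$V = \frac{1}{15} \approx 0.066667$
$f = \frac{47}{15}$ ($f = 47 \cdot \frac{1}{15} = \frac{47}{15} \approx 3.1333$)
$774 L{\left(0 \right)} + f = 774 \cdot \frac{1}{33} \cdot 0 \left(67 + 33 \cdot 0\right) + \frac{47}{15} = 774 \cdot \frac{1}{33} \cdot 0 \left(67 + 0\right) + \frac{47}{15} = 774 \cdot \frac{1}{33} \cdot 0 \cdot 67 + \frac{47}{15} = 774 \cdot 0 + \frac{47}{15} = 0 + \frac{47}{15} = \frac{47}{15}$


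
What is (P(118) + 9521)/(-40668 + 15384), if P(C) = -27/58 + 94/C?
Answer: -10860665/28840616 ≈ -0.37658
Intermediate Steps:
P(C) = -27/58 + 94/C (P(C) = -27*1/58 + 94/C = -27/58 + 94/C)
(P(118) + 9521)/(-40668 + 15384) = ((-27/58 + 94/118) + 9521)/(-40668 + 15384) = ((-27/58 + 94*(1/118)) + 9521)/(-25284) = ((-27/58 + 47/59) + 9521)*(-1/25284) = (1133/3422 + 9521)*(-1/25284) = (32581995/3422)*(-1/25284) = -10860665/28840616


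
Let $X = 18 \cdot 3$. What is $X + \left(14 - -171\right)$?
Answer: $239$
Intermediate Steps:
$X = 54$
$X + \left(14 - -171\right) = 54 + \left(14 - -171\right) = 54 + \left(14 + 171\right) = 54 + 185 = 239$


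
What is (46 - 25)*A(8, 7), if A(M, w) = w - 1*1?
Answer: 126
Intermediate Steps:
A(M, w) = -1 + w (A(M, w) = w - 1 = -1 + w)
(46 - 25)*A(8, 7) = (46 - 25)*(-1 + 7) = 21*6 = 126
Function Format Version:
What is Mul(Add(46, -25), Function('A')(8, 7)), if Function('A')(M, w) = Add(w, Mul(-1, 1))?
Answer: 126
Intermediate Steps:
Function('A')(M, w) = Add(-1, w) (Function('A')(M, w) = Add(w, -1) = Add(-1, w))
Mul(Add(46, -25), Function('A')(8, 7)) = Mul(Add(46, -25), Add(-1, 7)) = Mul(21, 6) = 126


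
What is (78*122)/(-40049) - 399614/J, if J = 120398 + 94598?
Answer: -9025021511/4305187402 ≈ -2.0963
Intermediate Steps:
J = 214996
(78*122)/(-40049) - 399614/J = (78*122)/(-40049) - 399614/214996 = 9516*(-1/40049) - 399614*1/214996 = -9516/40049 - 199807/107498 = -9025021511/4305187402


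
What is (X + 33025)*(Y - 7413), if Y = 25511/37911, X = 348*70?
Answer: -16125686085820/37911 ≈ -4.2536e+8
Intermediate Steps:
X = 24360
Y = 25511/37911 (Y = 25511*(1/37911) = 25511/37911 ≈ 0.67292)
(X + 33025)*(Y - 7413) = (24360 + 33025)*(25511/37911 - 7413) = 57385*(-281008732/37911) = -16125686085820/37911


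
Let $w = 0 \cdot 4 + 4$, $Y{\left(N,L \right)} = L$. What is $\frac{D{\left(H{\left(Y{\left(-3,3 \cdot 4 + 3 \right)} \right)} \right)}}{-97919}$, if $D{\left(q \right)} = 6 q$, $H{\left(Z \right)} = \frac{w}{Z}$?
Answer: $- \frac{8}{489595} \approx -1.634 \cdot 10^{-5}$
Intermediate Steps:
$w = 4$ ($w = 0 + 4 = 4$)
$H{\left(Z \right)} = \frac{4}{Z}$
$\frac{D{\left(H{\left(Y{\left(-3,3 \cdot 4 + 3 \right)} \right)} \right)}}{-97919} = \frac{6 \frac{4}{3 \cdot 4 + 3}}{-97919} = 6 \frac{4}{12 + 3} \left(- \frac{1}{97919}\right) = 6 \cdot \frac{4}{15} \left(- \frac{1}{97919}\right) = \frac{8}{5} \left(- \frac{1}{97919}\right) = - \frac{8}{489595}$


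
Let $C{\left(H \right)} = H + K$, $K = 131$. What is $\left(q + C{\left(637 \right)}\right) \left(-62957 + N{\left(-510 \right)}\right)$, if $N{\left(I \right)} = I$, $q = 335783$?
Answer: $-21359882317$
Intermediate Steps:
$C{\left(H \right)} = 131 + H$ ($C{\left(H \right)} = H + 131 = 131 + H$)
$\left(q + C{\left(637 \right)}\right) \left(-62957 + N{\left(-510 \right)}\right) = \left(335783 + \left(131 + 637\right)\right) \left(-62957 - 510\right) = \left(335783 + 768\right) \left(-63467\right) = 336551 \left(-63467\right) = -21359882317$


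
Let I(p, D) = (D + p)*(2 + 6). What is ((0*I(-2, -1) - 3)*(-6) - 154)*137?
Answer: -18632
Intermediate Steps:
I(p, D) = 8*D + 8*p (I(p, D) = (D + p)*8 = 8*D + 8*p)
((0*I(-2, -1) - 3)*(-6) - 154)*137 = ((0*(8*(-1) + 8*(-2)) - 3)*(-6) - 154)*137 = ((0*(-8 - 16) - 3)*(-6) - 154)*137 = ((0*(-24) - 3)*(-6) - 154)*137 = ((0 - 3)*(-6) - 154)*137 = (-3*(-6) - 154)*137 = (18 - 154)*137 = -136*137 = -18632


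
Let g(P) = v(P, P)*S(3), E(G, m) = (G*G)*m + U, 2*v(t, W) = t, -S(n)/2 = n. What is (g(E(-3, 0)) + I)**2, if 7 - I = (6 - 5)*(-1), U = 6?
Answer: 100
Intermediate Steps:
S(n) = -2*n
v(t, W) = t/2
I = 8 (I = 7 - (6 - 5)*(-1) = 7 - (-1) = 7 - 1*(-1) = 7 + 1 = 8)
E(G, m) = 6 + m*G**2 (E(G, m) = (G*G)*m + 6 = G**2*m + 6 = m*G**2 + 6 = 6 + m*G**2)
g(P) = -3*P (g(P) = (P/2)*(-2*3) = (P/2)*(-6) = -3*P)
(g(E(-3, 0)) + I)**2 = (-3*(6 + 0*(-3)**2) + 8)**2 = (-3*(6 + 0*9) + 8)**2 = (-3*(6 + 0) + 8)**2 = (-3*6 + 8)**2 = (-18 + 8)**2 = (-10)**2 = 100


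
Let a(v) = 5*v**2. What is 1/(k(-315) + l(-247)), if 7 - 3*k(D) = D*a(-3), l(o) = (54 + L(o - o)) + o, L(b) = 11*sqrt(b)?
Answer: 3/13603 ≈ 0.00022054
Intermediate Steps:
l(o) = 54 + o (l(o) = (54 + 11*sqrt(o - o)) + o = (54 + 11*sqrt(0)) + o = (54 + 11*0) + o = (54 + 0) + o = 54 + o)
k(D) = 7/3 - 15*D (k(D) = 7/3 - D*5*(-3)**2/3 = 7/3 - D*5*9/3 = 7/3 - D*45/3 = 7/3 - 15*D)
1/(k(-315) + l(-247)) = 1/((7/3 - 15*(-315)) + (54 - 247)) = 1/((7/3 + 4725) - 193) = 1/(14182/3 - 193) = 1/(13603/3) = 3/13603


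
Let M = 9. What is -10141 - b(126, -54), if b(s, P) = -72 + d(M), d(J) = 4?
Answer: -10073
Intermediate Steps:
b(s, P) = -68 (b(s, P) = -72 + 4 = -68)
-10141 - b(126, -54) = -10141 - 1*(-68) = -10141 + 68 = -10073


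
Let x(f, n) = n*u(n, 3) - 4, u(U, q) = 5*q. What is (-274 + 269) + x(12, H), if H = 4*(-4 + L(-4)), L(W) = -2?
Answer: -369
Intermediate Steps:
H = -24 (H = 4*(-4 - 2) = 4*(-6) = -24)
x(f, n) = -4 + 15*n (x(f, n) = n*(5*3) - 4 = n*15 - 4 = 15*n - 4 = -4 + 15*n)
(-274 + 269) + x(12, H) = (-274 + 269) + (-4 + 15*(-24)) = -5 + (-4 - 360) = -5 - 364 = -369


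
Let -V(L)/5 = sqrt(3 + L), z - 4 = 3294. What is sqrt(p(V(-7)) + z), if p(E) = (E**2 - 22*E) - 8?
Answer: sqrt(3190 + 220*I) ≈ 56.514 + 1.9464*I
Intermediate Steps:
z = 3298 (z = 4 + 3294 = 3298)
V(L) = -5*sqrt(3 + L)
p(E) = -8 + E**2 - 22*E
sqrt(p(V(-7)) + z) = sqrt((-8 + (-5*sqrt(3 - 7))**2 - (-110)*sqrt(3 - 7)) + 3298) = sqrt((-8 + (-10*I)**2 - (-110)*sqrt(-4)) + 3298) = sqrt((-8 + (-10*I)**2 - (-110)*2*I) + 3298) = sqrt((-8 + (-10*I)**2 - (-220)*I) + 3298) = sqrt((-8 - 100 + 220*I) + 3298) = sqrt((-108 + 220*I) + 3298) = sqrt(3190 + 220*I)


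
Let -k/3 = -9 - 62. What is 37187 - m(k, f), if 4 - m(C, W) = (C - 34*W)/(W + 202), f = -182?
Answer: 750061/20 ≈ 37503.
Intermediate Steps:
k = 213 (k = -3*(-9 - 62) = -3*(-71) = 213)
m(C, W) = 4 - (C - 34*W)/(202 + W) (m(C, W) = 4 - (C - 34*W)/(W + 202) = 4 - (C - 34*W)/(202 + W))
37187 - m(k, f) = 37187 - (808 - 1*213 + 38*(-182))/(202 - 182) = 37187 - (808 - 213 - 6916)/20 = 37187 - (-6321)/20 = 37187 - 1*(-6321/20) = 37187 + 6321/20 = 750061/20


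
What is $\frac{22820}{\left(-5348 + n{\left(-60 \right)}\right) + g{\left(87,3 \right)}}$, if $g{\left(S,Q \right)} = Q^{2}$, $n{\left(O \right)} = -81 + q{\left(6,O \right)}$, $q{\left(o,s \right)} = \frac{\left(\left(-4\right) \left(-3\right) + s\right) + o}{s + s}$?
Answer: $- \frac{456400}{108393} \approx -4.2106$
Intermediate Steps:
$q{\left(o,s \right)} = \frac{12 + o + s}{2 s}$ ($q{\left(o,s \right)} = \frac{\left(12 + s\right) + o}{2 s} = \left(12 + o + s\right) \frac{1}{2 s} = \frac{12 + o + s}{2 s}$)
$n{\left(O \right)} = -81 + \frac{18 + O}{2 O}$ ($n{\left(O \right)} = -81 + \frac{12 + 6 + O}{2 O} = -81 + \frac{18 + O}{2 O}$)
$\frac{22820}{\left(-5348 + n{\left(-60 \right)}\right) + g{\left(87,3 \right)}} = \frac{22820}{\left(-5348 - \left(\frac{161}{2} - \frac{9}{-60}\right)\right) + 3^{2}} = \frac{22820}{\left(-5348 + \left(- \frac{161}{2} + 9 \left(- \frac{1}{60}\right)\right)\right) + 9} = \frac{22820}{\left(-5348 - \frac{1613}{20}\right) + 9} = \frac{22820}{- \frac{108573}{20} + 9} = \frac{22820}{- \frac{108393}{20}} = 22820 \left(- \frac{20}{108393}\right) = - \frac{456400}{108393}$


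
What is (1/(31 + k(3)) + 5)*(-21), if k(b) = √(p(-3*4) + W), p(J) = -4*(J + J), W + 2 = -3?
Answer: -30667/290 + 7*√91/290 ≈ -105.52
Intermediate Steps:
W = -5 (W = -2 - 3 = -5)
p(J) = -8*J
k(b) = √91 (k(b) = √(-(-24)*4 - 5) = √(-8*(-12) - 5) = √(96 - 5) = √91)
(1/(31 + k(3)) + 5)*(-21) = (1/(31 + √91) + 5)*(-21) = (5 + 1/(31 + √91))*(-21) = -105 - 21/(31 + √91)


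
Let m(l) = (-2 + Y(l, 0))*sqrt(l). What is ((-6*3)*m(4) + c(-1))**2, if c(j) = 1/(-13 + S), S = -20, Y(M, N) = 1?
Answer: 1408969/1089 ≈ 1293.8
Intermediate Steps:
m(l) = -sqrt(l) (m(l) = (-2 + 1)*sqrt(l) = -sqrt(l))
c(j) = -1/33 (c(j) = 1/(-13 - 20) = 1/(-33) = -1/33)
((-6*3)*m(4) + c(-1))**2 = ((-6*3)*(-sqrt(4)) - 1/33)**2 = (-(-18)*2 - 1/33)**2 = (-18*(-2) - 1/33)**2 = (36 - 1/33)**2 = (1187/33)**2 = 1408969/1089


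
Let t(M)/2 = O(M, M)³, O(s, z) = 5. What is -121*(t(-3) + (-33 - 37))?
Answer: -21780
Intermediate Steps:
t(M) = 250 (t(M) = 2*5³ = 2*125 = 250)
-121*(t(-3) + (-33 - 37)) = -121*(250 + (-33 - 37)) = -121*(250 - 70) = -121*180 = -21780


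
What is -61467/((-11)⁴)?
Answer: -61467/14641 ≈ -4.1983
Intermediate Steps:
-61467/((-11)⁴) = -61467/14641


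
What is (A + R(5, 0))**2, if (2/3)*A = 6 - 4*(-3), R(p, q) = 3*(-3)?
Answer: 324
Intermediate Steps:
R(p, q) = -9
A = 27 (A = 3*(6 - 4*(-3))/2 = 3*(6 + 12)/2 = (3/2)*18 = 27)
(A + R(5, 0))**2 = (27 - 9)**2 = 18**2 = 324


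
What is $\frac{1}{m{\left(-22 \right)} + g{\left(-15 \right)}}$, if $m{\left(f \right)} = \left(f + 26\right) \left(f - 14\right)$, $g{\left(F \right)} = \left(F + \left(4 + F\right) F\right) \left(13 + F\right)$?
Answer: $- \frac{1}{444} \approx -0.0022523$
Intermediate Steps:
$g{\left(F \right)} = \left(13 + F\right) \left(F + F \left(4 + F\right)\right)$ ($g{\left(F \right)} = \left(F + F \left(4 + F\right)\right) \left(13 + F\right) = \left(13 + F\right) \left(F + F \left(4 + F\right)\right)$)
$m{\left(f \right)} = \left(-14 + f\right) \left(26 + f\right)$ ($m{\left(f \right)} = \left(26 + f\right) \left(-14 + f\right) = \left(-14 + f\right) \left(26 + f\right)$)
$\frac{1}{m{\left(-22 \right)} + g{\left(-15 \right)}} = \frac{1}{\left(-364 + \left(-22\right)^{2} + 12 \left(-22\right)\right) - 15 \left(65 + \left(-15\right)^{2} + 18 \left(-15\right)\right)} = \frac{1}{\left(-364 + 484 - 264\right) - 15 \left(65 + 225 - 270\right)} = \frac{1}{-144 - 300} = \frac{1}{-444} = - \frac{1}{444}$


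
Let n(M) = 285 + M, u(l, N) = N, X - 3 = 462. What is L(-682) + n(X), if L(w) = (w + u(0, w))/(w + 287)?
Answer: 297614/395 ≈ 753.45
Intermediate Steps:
X = 465 (X = 3 + 462 = 465)
L(w) = 2*w/(287 + w) (L(w) = (w + w)/(w + 287) = (2*w)/(287 + w) = 2*w/(287 + w))
L(-682) + n(X) = 2*(-682)/(287 - 682) + (285 + 465) = 2*(-682)/(-395) + 750 = 2*(-682)*(-1/395) + 750 = 1364/395 + 750 = 297614/395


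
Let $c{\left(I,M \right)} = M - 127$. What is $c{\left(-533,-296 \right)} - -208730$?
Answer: $208307$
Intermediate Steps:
$c{\left(I,M \right)} = -127 + M$ ($c{\left(I,M \right)} = M - 127 = -127 + M$)
$c{\left(-533,-296 \right)} - -208730 = \left(-127 - 296\right) - -208730 = -423 + 208730 = 208307$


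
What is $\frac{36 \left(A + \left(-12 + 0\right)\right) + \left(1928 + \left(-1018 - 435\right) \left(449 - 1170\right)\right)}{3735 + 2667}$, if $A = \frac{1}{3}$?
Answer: $\frac{349707}{2134} \approx 163.87$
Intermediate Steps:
$A = \frac{1}{3} \approx 0.33333$
$\frac{36 \left(A + \left(-12 + 0\right)\right) + \left(1928 + \left(-1018 - 435\right) \left(449 - 1170\right)\right)}{3735 + 2667} = \frac{36 \left(\frac{1}{3} + \left(-12 + 0\right)\right) + \left(1928 + \left(-1018 - 435\right) \left(449 - 1170\right)\right)}{3735 + 2667} = \frac{36 \left(\frac{1}{3} - 12\right) + \left(1928 - -1047613\right)}{6402} = \left(36 \left(- \frac{35}{3}\right) + \left(1928 + 1047613\right)\right) \frac{1}{6402} = \left(-420 + 1049541\right) \frac{1}{6402} = 1049121 \cdot \frac{1}{6402} = \frac{349707}{2134}$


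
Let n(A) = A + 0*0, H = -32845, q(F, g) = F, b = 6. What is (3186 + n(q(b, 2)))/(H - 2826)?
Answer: -3192/35671 ≈ -0.089484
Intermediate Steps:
n(A) = A (n(A) = A + 0 = A)
(3186 + n(q(b, 2)))/(H - 2826) = (3186 + 6)/(-32845 - 2826) = 3192/(-35671) = 3192*(-1/35671) = -3192/35671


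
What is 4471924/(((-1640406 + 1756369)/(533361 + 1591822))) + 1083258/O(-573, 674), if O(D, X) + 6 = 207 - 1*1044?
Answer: 2670485705632034/32585603 ≈ 8.1953e+7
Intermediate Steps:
O(D, X) = -843 (O(D, X) = -6 + (207 - 1*1044) = -6 + (207 - 1044) = -6 - 837 = -843)
4471924/(((-1640406 + 1756369)/(533361 + 1591822))) + 1083258/O(-573, 674) = 4471924/(((-1640406 + 1756369)/(533361 + 1591822))) + 1083258/(-843) = 4471924/((115963/2125183)) + 1083258*(-1/843) = 4471924/((115963*(1/2125183))) - 361086/281 = 4471924/(115963/2125183) - 361086/281 = 4471924*(2125183/115963) - 361086/281 = 9503656862092/115963 - 361086/281 = 2670485705632034/32585603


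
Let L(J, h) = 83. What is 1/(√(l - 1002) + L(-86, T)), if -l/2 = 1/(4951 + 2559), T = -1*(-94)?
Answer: 311665/29630706 - I*√14128228805/29630706 ≈ 0.010518 - 0.0040115*I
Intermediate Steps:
T = 94
l = -1/3755 (l = -2/(4951 + 2559) = -2/7510 = -2*1/7510 = -1/3755 ≈ -0.00026631)
1/(√(l - 1002) + L(-86, T)) = 1/(√(-1/3755 - 1002) + 83) = 1/(√(-3762511/3755) + 83) = 1/(I*√14128228805/3755 + 83) = 1/(83 + I*√14128228805/3755)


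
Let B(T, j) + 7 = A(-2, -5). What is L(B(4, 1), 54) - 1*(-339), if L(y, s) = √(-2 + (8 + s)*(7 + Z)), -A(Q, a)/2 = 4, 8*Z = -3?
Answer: 339 + √1635/2 ≈ 359.22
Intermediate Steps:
Z = -3/8 (Z = (⅛)*(-3) = -3/8 ≈ -0.37500)
A(Q, a) = -8 (A(Q, a) = -2*4 = -8)
B(T, j) = -15 (B(T, j) = -7 - 8 = -15)
L(y, s) = √(51 + 53*s/8) (L(y, s) = √(-2 + (8 + s)*(7 - 3/8)) = √(-2 + (8 + s)*(53/8)) = √(-2 + (53 + 53*s/8)) = √(51 + 53*s/8))
L(B(4, 1), 54) - 1*(-339) = √(816 + 106*54)/4 - 1*(-339) = √(816 + 5724)/4 + 339 = √6540/4 + 339 = (2*√1635)/4 + 339 = √1635/2 + 339 = 339 + √1635/2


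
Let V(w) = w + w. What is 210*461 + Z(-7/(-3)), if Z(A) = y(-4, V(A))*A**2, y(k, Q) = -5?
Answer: 871045/9 ≈ 96783.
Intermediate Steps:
V(w) = 2*w
Z(A) = -5*A**2
210*461 + Z(-7/(-3)) = 210*461 - 5*(-7/(-3))**2 = 96810 - 5*(-7*(-1/3))**2 = 96810 - 5*(7/3)**2 = 96810 - 5*49/9 = 96810 - 245/9 = 871045/9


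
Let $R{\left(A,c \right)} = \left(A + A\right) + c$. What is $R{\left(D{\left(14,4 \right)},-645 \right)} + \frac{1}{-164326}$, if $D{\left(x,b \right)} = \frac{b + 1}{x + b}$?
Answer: $- \frac{953090809}{1478934} \approx -644.44$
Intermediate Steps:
$D{\left(x,b \right)} = \frac{1 + b}{b + x}$
$R{\left(A,c \right)} = c + 2 A$ ($R{\left(A,c \right)} = 2 A + c = c + 2 A$)
$R{\left(D{\left(14,4 \right)},-645 \right)} + \frac{1}{-164326} = \left(-645 + 2 \frac{1 + 4}{4 + 14}\right) + \frac{1}{-164326} = \left(-645 + 2 \cdot \frac{1}{18} \cdot 5\right) - \frac{1}{164326} = \left(-645 + 2 \cdot \frac{5}{18}\right) - \frac{1}{164326} = \left(-645 + \frac{5}{9}\right) - \frac{1}{164326} = - \frac{5800}{9} - \frac{1}{164326} = - \frac{953090809}{1478934}$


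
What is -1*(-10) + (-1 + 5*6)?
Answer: 39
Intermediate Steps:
-1*(-10) + (-1 + 5*6) = 10 + (-1 + 30) = 10 + 29 = 39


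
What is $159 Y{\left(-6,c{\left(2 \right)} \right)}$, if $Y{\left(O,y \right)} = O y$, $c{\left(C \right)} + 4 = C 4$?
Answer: $-3816$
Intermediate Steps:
$c{\left(C \right)} = -4 + 4 C$ ($c{\left(C \right)} = -4 + C 4 = -4 + 4 C$)
$159 Y{\left(-6,c{\left(2 \right)} \right)} = 159 \left(- 6 \left(-4 + 4 \cdot 2\right)\right) = 159 \left(- 6 \left(-4 + 8\right)\right) = 159 \left(\left(-6\right) 4\right) = 159 \left(-24\right) = -3816$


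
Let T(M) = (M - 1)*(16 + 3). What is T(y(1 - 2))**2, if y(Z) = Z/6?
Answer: 17689/36 ≈ 491.36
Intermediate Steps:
y(Z) = Z/6 (y(Z) = Z*(1/6) = Z/6)
T(M) = -19 + 19*M (T(M) = (-1 + M)*19 = -19 + 19*M)
T(y(1 - 2))**2 = (-19 + 19*((1 - 2)/6))**2 = (-19 + 19*((1/6)*(-1)))**2 = (-19 + 19*(-1/6))**2 = (-19 - 19/6)**2 = (-133/6)**2 = 17689/36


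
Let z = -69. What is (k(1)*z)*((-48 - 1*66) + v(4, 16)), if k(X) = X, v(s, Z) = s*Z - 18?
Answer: 4692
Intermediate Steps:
v(s, Z) = -18 + Z*s (v(s, Z) = Z*s - 18 = -18 + Z*s)
(k(1)*z)*((-48 - 1*66) + v(4, 16)) = (1*(-69))*((-48 - 1*66) + (-18 + 16*4)) = -69*((-48 - 66) + (-18 + 64)) = -69*(-114 + 46) = -69*(-68) = 4692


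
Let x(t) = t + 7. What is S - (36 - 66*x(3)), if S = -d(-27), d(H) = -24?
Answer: 648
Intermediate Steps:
x(t) = 7 + t
S = 24 (S = -1*(-24) = 24)
S - (36 - 66*x(3)) = 24 - (36 - 66*(7 + 3)) = 24 - (36 - 66*10) = 24 - (36 - 660) = 24 - 1*(-624) = 24 + 624 = 648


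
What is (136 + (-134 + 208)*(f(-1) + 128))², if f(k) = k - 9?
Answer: 78641424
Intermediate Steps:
f(k) = -9 + k
(136 + (-134 + 208)*(f(-1) + 128))² = (136 + (-134 + 208)*((-9 - 1) + 128))² = (136 + 74*(-10 + 128))² = (136 + 74*118)² = (136 + 8732)² = 8868² = 78641424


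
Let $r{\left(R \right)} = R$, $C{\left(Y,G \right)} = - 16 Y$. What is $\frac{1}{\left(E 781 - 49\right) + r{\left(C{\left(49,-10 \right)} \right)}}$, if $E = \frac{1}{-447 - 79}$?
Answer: $- \frac{526}{438939} \approx -0.0011983$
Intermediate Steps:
$E = - \frac{1}{526}$ ($E = \frac{1}{-526} = - \frac{1}{526} \approx -0.0019011$)
$\frac{1}{\left(E 781 - 49\right) + r{\left(C{\left(49,-10 \right)} \right)}} = \frac{1}{\left(\left(- \frac{1}{526}\right) 781 - 49\right) - 784} = \frac{1}{\left(- \frac{781}{526} - 49\right) - 784} = \frac{1}{- \frac{26555}{526} - 784} = \frac{1}{- \frac{438939}{526}} = - \frac{526}{438939}$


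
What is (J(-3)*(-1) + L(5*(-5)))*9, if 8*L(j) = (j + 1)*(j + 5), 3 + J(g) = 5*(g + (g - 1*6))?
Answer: 1107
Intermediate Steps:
J(g) = -33 + 10*g (J(g) = -3 + 5*(g + (g - 1*6)) = -3 + 5*(g + (g - 6)) = -3 + 5*(g + (-6 + g)) = -3 + 5*(-6 + 2*g) = -3 + (-30 + 10*g) = -33 + 10*g)
L(j) = (1 + j)*(5 + j)/8 (L(j) = ((j + 1)*(j + 5))/8 = ((1 + j)*(5 + j))/8 = (1 + j)*(5 + j)/8)
(J(-3)*(-1) + L(5*(-5)))*9 = ((-33 + 10*(-3))*(-1) + (5/8 + (5*(-5))**2/8 + 3*(5*(-5))/4))*9 = ((-33 - 30)*(-1) + (5/8 + (1/8)*(-25)**2 + (3/4)*(-25)))*9 = (-63*(-1) + (5/8 + (1/8)*625 - 75/4))*9 = (63 + (5/8 + 625/8 - 75/4))*9 = (63 + 60)*9 = 123*9 = 1107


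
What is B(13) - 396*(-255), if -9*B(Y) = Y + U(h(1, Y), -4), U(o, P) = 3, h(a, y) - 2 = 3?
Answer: 908804/9 ≈ 1.0098e+5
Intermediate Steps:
h(a, y) = 5 (h(a, y) = 2 + 3 = 5)
B(Y) = -⅓ - Y/9 (B(Y) = -(Y + 3)/9 = -(3 + Y)/9 = -⅓ - Y/9)
B(13) - 396*(-255) = (-⅓ - ⅑*13) - 396*(-255) = (-⅓ - 13/9) + 100980 = -16/9 + 100980 = 908804/9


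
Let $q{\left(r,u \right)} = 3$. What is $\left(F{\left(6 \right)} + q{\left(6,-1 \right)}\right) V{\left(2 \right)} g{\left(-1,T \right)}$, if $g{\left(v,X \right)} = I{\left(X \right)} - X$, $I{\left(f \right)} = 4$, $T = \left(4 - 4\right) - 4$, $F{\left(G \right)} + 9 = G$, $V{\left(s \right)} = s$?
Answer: $0$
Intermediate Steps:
$F{\left(G \right)} = -9 + G$
$T = -4$ ($T = 0 - 4 = -4$)
$g{\left(v,X \right)} = 4 - X$
$\left(F{\left(6 \right)} + q{\left(6,-1 \right)}\right) V{\left(2 \right)} g{\left(-1,T \right)} = \left(\left(-9 + 6\right) + 3\right) 2 \left(4 - -4\right) = \left(-3 + 3\right) 2 \left(4 + 4\right) = 0 \cdot 2 \cdot 8 = 0 \cdot 8 = 0$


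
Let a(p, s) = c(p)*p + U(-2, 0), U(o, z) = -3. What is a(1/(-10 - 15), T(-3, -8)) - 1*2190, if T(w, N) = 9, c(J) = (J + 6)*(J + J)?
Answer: -34265327/15625 ≈ -2193.0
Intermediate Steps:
c(J) = 2*J*(6 + J) (c(J) = (6 + J)*(2*J) = 2*J*(6 + J))
a(p, s) = -3 + 2*p²*(6 + p) (a(p, s) = (2*p*(6 + p))*p - 3 = 2*p²*(6 + p) - 3 = -3 + 2*p²*(6 + p))
a(1/(-10 - 15), T(-3, -8)) - 1*2190 = (-3 + 2*(1/(-10 - 15))²*(6 + 1/(-10 - 15))) - 1*2190 = (-3 + 2*(1/(-25))²*(6 + 1/(-25))) - 2190 = (-3 + 2*(-1/25)²*(6 - 1/25)) - 2190 = (-3 + 2*(1/625)*(149/25)) - 2190 = (-3 + 298/15625) - 2190 = -46577/15625 - 2190 = -34265327/15625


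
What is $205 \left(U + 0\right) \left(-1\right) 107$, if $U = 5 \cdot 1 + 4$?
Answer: $-197415$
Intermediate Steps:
$U = 9$ ($U = 5 + 4 = 9$)
$205 \left(U + 0\right) \left(-1\right) 107 = 205 \left(9 + 0\right) \left(-1\right) 107 = 205 \cdot 9 \left(-1\right) 107 = 205 \left(-9\right) 107 = \left(-1845\right) 107 = -197415$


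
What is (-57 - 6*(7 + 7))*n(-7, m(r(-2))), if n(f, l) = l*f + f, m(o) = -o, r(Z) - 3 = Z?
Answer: 0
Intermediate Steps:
r(Z) = 3 + Z
n(f, l) = f + f*l (n(f, l) = f*l + f = f + f*l)
(-57 - 6*(7 + 7))*n(-7, m(r(-2))) = (-57 - 6*(7 + 7))*(-7*(1 - (3 - 2))) = (-57 - 6*14)*(-7*(1 - 1*1)) = (-57 - 84)*(-7*(1 - 1)) = -(-987)*0 = -141*0 = 0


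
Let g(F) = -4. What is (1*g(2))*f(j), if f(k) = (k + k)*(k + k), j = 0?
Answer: 0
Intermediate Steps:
f(k) = 4*k**2 (f(k) = (2*k)*(2*k) = 4*k**2)
(1*g(2))*f(j) = (1*(-4))*(4*0**2) = -16*0 = -4*0 = 0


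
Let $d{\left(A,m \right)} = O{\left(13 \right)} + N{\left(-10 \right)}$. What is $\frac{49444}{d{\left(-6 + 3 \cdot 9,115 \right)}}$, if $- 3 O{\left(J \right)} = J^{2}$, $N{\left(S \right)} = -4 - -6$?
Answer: $- \frac{148332}{163} \approx -910.01$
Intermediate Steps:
$N{\left(S \right)} = 2$ ($N{\left(S \right)} = -4 + 6 = 2$)
$O{\left(J \right)} = - \frac{J^{2}}{3}$
$d{\left(A,m \right)} = - \frac{163}{3}$ ($d{\left(A,m \right)} = - \frac{13^{2}}{3} + 2 = \left(- \frac{1}{3}\right) 169 + 2 = - \frac{169}{3} + 2 = - \frac{163}{3}$)
$\frac{49444}{d{\left(-6 + 3 \cdot 9,115 \right)}} = \frac{49444}{- \frac{163}{3}} = 49444 \left(- \frac{3}{163}\right) = - \frac{148332}{163}$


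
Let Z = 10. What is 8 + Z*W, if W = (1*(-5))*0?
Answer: 8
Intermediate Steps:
W = 0 (W = -5*0 = 0)
8 + Z*W = 8 + 10*0 = 8 + 0 = 8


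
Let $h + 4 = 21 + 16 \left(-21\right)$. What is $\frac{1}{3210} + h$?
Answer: $- \frac{1023989}{3210} \approx -319.0$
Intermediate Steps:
$h = -319$ ($h = -4 + \left(21 + 16 \left(-21\right)\right) = -4 + \left(21 - 336\right) = -4 - 315 = -319$)
$\frac{1}{3210} + h = \frac{1}{3210} - 319 = - \frac{1023989}{3210}$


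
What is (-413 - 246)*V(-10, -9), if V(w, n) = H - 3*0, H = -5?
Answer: 3295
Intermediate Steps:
V(w, n) = -5 (V(w, n) = -5 - 3*0 = -5 + 0 = -5)
(-413 - 246)*V(-10, -9) = (-413 - 246)*(-5) = -659*(-5) = 3295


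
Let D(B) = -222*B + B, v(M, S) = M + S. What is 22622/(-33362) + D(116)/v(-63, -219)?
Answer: 212222207/2352021 ≈ 90.230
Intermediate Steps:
D(B) = -221*B
22622/(-33362) + D(116)/v(-63, -219) = 22622/(-33362) + (-221*116)/(-63 - 219) = 22622*(-1/33362) - 25636/(-282) = -11311/16681 - 25636*(-1/282) = -11311/16681 + 12818/141 = 212222207/2352021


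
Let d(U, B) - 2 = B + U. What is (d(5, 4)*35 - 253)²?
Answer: 17424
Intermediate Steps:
d(U, B) = 2 + B + U (d(U, B) = 2 + (B + U) = 2 + B + U)
(d(5, 4)*35 - 253)² = ((2 + 4 + 5)*35 - 253)² = (11*35 - 253)² = (385 - 253)² = 132² = 17424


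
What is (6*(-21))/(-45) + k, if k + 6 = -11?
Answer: -71/5 ≈ -14.200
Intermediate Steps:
k = -17 (k = -6 - 11 = -17)
(6*(-21))/(-45) + k = (6*(-21))/(-45) - 17 = -1/45*(-126) - 17 = 14/5 - 17 = -71/5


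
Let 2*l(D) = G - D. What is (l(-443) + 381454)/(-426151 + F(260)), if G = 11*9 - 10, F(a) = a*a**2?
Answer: 381720/17149849 ≈ 0.022258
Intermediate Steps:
F(a) = a**3
G = 89 (G = 99 - 10 = 89)
l(D) = 89/2 - D/2 (l(D) = (89 - D)/2 = 89/2 - D/2)
(l(-443) + 381454)/(-426151 + F(260)) = ((89/2 - 1/2*(-443)) + 381454)/(-426151 + 260**3) = ((89/2 + 443/2) + 381454)/(-426151 + 17576000) = (266 + 381454)/17149849 = 381720*(1/17149849) = 381720/17149849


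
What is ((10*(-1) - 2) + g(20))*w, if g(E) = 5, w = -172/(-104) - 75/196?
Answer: -3239/364 ≈ -8.8983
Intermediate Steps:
w = 3239/2548 (w = -172*(-1/104) - 75*1/196 = 43/26 - 75/196 = 3239/2548 ≈ 1.2712)
((10*(-1) - 2) + g(20))*w = ((10*(-1) - 2) + 5)*(3239/2548) = ((-10 - 2) + 5)*(3239/2548) = (-12 + 5)*(3239/2548) = -7*3239/2548 = -3239/364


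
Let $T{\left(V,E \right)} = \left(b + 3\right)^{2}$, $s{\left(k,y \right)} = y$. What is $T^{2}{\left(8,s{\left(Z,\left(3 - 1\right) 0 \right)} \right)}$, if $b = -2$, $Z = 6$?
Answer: $1$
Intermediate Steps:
$T{\left(V,E \right)} = 1$ ($T{\left(V,E \right)} = \left(-2 + 3\right)^{2} = 1^{2} = 1$)
$T^{2}{\left(8,s{\left(Z,\left(3 - 1\right) 0 \right)} \right)} = 1^{2} = 1$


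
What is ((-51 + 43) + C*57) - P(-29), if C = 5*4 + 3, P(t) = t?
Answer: 1332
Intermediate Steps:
C = 23 (C = 20 + 3 = 23)
((-51 + 43) + C*57) - P(-29) = ((-51 + 43) + 23*57) - 1*(-29) = (-8 + 1311) + 29 = 1303 + 29 = 1332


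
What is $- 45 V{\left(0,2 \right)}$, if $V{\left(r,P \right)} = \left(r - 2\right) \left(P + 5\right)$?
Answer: $630$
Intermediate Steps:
$V{\left(r,P \right)} = \left(-2 + r\right) \left(5 + P\right)$
$- 45 V{\left(0,2 \right)} = - 45 \left(-10 - 4 + 5 \cdot 0 + 2 \cdot 0\right) = - 45 \left(-10 - 4 + 0 + 0\right) = \left(-45\right) \left(-14\right) = 630$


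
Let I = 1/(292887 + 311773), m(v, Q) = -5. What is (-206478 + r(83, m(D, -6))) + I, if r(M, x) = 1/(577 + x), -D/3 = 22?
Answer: -4463351264583/21616595 ≈ -2.0648e+5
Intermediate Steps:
D = -66 (D = -3*22 = -66)
I = 1/604660 ≈ 1.6538e-6
(-206478 + r(83, m(D, -6))) + I = (-206478 + 1/(577 - 5)) + 1/604660 = (-206478 + 1/572) + 1/604660 = -118105415/572 + 1/604660 = -4463351264583/21616595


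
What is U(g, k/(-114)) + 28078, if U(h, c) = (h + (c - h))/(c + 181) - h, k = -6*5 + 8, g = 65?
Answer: 289318275/10328 ≈ 28013.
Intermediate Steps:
k = -22 (k = -30 + 8 = -22)
U(h, c) = -h + c/(181 + c) (U(h, c) = c/(181 + c) - h = -h + c/(181 + c))
U(g, k/(-114)) + 28078 = (-22/(-114) - 181*65 - 1*(-22/(-114))*65)/(181 - 22/(-114)) + 28078 = (-22*(-1/114) - 11765 - 1*(-22*(-1/114))*65)/(181 - 22*(-1/114)) + 28078 = (11/57 - 11765 - 1*11/57*65)/(181 + 11/57) + 28078 = (11/57 - 11765 - 715/57)/(10328/57) + 28078 = (57/10328)*(-671309/57) + 28078 = -671309/10328 + 28078 = 289318275/10328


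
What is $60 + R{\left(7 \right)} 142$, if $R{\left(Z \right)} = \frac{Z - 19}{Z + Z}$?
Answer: $- \frac{432}{7} \approx -61.714$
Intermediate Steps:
$R{\left(Z \right)} = \frac{-19 + Z}{2 Z}$
$60 + R{\left(7 \right)} 142 = 60 + \frac{-19 + 7}{2 \cdot 7} \cdot 142 = 60 + \frac{1}{2} \cdot \frac{1}{7} \left(-12\right) 142 = 60 - \frac{852}{7} = - \frac{432}{7}$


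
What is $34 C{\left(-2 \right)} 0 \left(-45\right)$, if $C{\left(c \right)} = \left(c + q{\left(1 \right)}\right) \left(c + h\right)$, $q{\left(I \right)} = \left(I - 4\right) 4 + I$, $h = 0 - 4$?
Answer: $0$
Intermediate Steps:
$h = -4$ ($h = 0 - 4 = -4$)
$q{\left(I \right)} = -16 + 5 I$ ($q{\left(I \right)} = \left(I - 4\right) 4 + I = \left(-4 + I\right) 4 + I = \left(-16 + 4 I\right) + I = -16 + 5 I$)
$C{\left(c \right)} = \left(-11 + c\right) \left(-4 + c\right)$ ($C{\left(c \right)} = \left(c + \left(-16 + 5 \cdot 1\right)\right) \left(c - 4\right) = \left(c + \left(-16 + 5\right)\right) \left(-4 + c\right) = \left(c - 11\right) \left(-4 + c\right) = \left(-11 + c\right) \left(-4 + c\right)$)
$34 C{\left(-2 \right)} 0 \left(-45\right) = 34 \left(44 + \left(-2\right)^{2} - -30\right) 0 \left(-45\right) = 34 \left(44 + 4 + 30\right) 0 \left(-45\right) = 34 \cdot 78 \cdot 0 \left(-45\right) = 34 \cdot 0 \left(-45\right) = 0 \left(-45\right) = 0$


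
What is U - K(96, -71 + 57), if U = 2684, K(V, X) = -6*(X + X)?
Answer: 2516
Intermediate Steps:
K(V, X) = -12*X
U - K(96, -71 + 57) = 2684 - (-12)*(-71 + 57) = 2684 - (-12)*(-14) = 2684 - 1*168 = 2684 - 168 = 2516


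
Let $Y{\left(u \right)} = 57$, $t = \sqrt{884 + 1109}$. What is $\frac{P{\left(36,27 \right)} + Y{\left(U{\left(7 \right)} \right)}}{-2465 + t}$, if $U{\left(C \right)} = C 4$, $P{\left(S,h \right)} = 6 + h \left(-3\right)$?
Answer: $\frac{7395}{1012372} + \frac{3 \sqrt{1993}}{1012372} \approx 0.0074369$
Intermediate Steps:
$P{\left(S,h \right)} = 6 - 3 h$
$t = \sqrt{1993} \approx 44.643$
$U{\left(C \right)} = 4 C$
$\frac{P{\left(36,27 \right)} + Y{\left(U{\left(7 \right)} \right)}}{-2465 + t} = \frac{\left(6 - 81\right) + 57}{-2465 + \sqrt{1993}} = \frac{-75 + 57}{-2465 + \sqrt{1993}} = - \frac{18}{-2465 + \sqrt{1993}}$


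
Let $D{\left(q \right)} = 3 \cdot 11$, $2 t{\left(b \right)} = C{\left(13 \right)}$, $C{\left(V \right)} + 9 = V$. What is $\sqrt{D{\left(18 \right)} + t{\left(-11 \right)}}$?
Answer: $\sqrt{35} \approx 5.9161$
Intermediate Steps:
$C{\left(V \right)} = -9 + V$
$t{\left(b \right)} = 2$ ($t{\left(b \right)} = \frac{-9 + 13}{2} = \frac{1}{2} \cdot 4 = 2$)
$D{\left(q \right)} = 33$
$\sqrt{D{\left(18 \right)} + t{\left(-11 \right)}} = \sqrt{33 + 2} = \sqrt{35}$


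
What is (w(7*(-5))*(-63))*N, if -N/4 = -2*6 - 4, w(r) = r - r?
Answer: 0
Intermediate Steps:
w(r) = 0
N = 64 (N = -4*(-2*6 - 4) = -4*(-12 - 4) = -4*(-16) = 64)
(w(7*(-5))*(-63))*N = (0*(-63))*64 = 0*64 = 0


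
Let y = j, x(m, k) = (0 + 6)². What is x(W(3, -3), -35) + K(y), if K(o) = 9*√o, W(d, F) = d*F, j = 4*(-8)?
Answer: 36 + 36*I*√2 ≈ 36.0 + 50.912*I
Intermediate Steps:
j = -32
W(d, F) = F*d
x(m, k) = 36 (x(m, k) = 6² = 36)
y = -32
x(W(3, -3), -35) + K(y) = 36 + 9*√(-32) = 36 + 9*(4*I*√2) = 36 + 36*I*√2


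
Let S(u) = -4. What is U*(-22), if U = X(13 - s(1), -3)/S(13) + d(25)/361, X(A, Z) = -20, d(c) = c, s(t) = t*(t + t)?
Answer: -40260/361 ≈ -111.52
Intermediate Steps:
s(t) = 2*t² (s(t) = t*(2*t) = 2*t²)
U = 1830/361 (U = -20/(-4) + 25/361 = -20*(-¼) + 25*(1/361) = 5 + 25/361 = 1830/361 ≈ 5.0693)
U*(-22) = (1830/361)*(-22) = -40260/361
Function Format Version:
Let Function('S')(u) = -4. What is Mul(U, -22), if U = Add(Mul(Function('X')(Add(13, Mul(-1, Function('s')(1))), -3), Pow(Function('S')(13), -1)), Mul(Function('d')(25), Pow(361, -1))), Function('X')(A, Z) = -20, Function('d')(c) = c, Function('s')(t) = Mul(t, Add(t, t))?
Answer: Rational(-40260, 361) ≈ -111.52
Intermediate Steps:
Function('s')(t) = Mul(2, Pow(t, 2)) (Function('s')(t) = Mul(t, Mul(2, t)) = Mul(2, Pow(t, 2)))
U = Rational(1830, 361) (U = Add(Mul(-20, Pow(-4, -1)), Mul(25, Pow(361, -1))) = Add(Mul(-20, Rational(-1, 4)), Mul(25, Rational(1, 361))) = Add(5, Rational(25, 361)) = Rational(1830, 361) ≈ 5.0693)
Mul(U, -22) = Mul(Rational(1830, 361), -22) = Rational(-40260, 361)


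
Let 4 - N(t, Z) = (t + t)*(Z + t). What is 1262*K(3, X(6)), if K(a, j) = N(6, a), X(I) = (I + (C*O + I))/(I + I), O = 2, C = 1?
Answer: -131248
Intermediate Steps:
N(t, Z) = 4 - 2*t*(Z + t) (N(t, Z) = 4 - (t + t)*(Z + t) = 4 - 2*t*(Z + t))
X(I) = (2 + 2*I)/(2*I) (X(I) = (I + (1*2 + I))/(I + I) = (I + (2 + I))/((2*I)) = (2 + 2*I)*(1/(2*I)) = (2 + 2*I)/(2*I))
K(a, j) = -68 - 12*a (K(a, j) = 4 - 2*6**2 - 2*a*6 = 4 - 2*36 - 12*a = 4 - 72 - 12*a = -68 - 12*a)
1262*K(3, X(6)) = 1262*(-68 - 12*3) = 1262*(-68 - 36) = 1262*(-104) = -131248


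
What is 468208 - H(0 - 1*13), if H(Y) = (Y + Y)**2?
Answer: 467532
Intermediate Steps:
H(Y) = 4*Y**2 (H(Y) = (2*Y)**2 = 4*Y**2)
468208 - H(0 - 1*13) = 468208 - 4*(0 - 1*13)**2 = 468208 - 4*(0 - 13)**2 = 468208 - 4*(-13)**2 = 468208 - 4*169 = 468208 - 1*676 = 468208 - 676 = 467532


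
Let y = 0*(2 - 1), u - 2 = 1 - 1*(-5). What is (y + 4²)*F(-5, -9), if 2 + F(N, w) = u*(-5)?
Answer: -672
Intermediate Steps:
u = 8 (u = 2 + (1 - 1*(-5)) = 2 + (1 + 5) = 2 + 6 = 8)
F(N, w) = -42 (F(N, w) = -2 + 8*(-5) = -2 - 40 = -42)
y = 0 (y = 0*1 = 0)
(y + 4²)*F(-5, -9) = (0 + 4²)*(-42) = (0 + 16)*(-42) = 16*(-42) = -672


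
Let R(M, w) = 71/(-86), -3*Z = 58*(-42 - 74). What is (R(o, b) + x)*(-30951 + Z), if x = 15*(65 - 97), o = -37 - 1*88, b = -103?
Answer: 3561354875/258 ≈ 1.3804e+7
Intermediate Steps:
o = -125 (o = -37 - 88 = -125)
Z = 6728/3 (Z = -58*(-42 - 74)/3 = -58*(-116)/3 = -⅓*(-6728) = 6728/3 ≈ 2242.7)
x = -480 (x = 15*(-32) = -480)
R(M, w) = -71/86 (R(M, w) = 71*(-1/86) = -71/86)
(R(o, b) + x)*(-30951 + Z) = (-71/86 - 480)*(-30951 + 6728/3) = -41351/86*(-86125/3) = 3561354875/258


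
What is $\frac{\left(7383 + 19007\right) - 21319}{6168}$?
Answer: $\frac{5071}{6168} \approx 0.82215$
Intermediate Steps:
$\frac{\left(7383 + 19007\right) - 21319}{6168} = \left(26390 - 21319\right) \frac{1}{6168} = 5071 \cdot \frac{1}{6168} = \frac{5071}{6168}$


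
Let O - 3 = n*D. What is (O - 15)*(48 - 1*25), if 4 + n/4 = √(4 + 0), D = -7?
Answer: 1012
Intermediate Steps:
n = -8 (n = -16 + 4*√(4 + 0) = -16 + 4*√4 = -16 + 4*2 = -16 + 8 = -8)
O = 59 (O = 3 - 8*(-7) = 3 + 56 = 59)
(O - 15)*(48 - 1*25) = (59 - 15)*(48 - 1*25) = 44*(48 - 25) = 44*23 = 1012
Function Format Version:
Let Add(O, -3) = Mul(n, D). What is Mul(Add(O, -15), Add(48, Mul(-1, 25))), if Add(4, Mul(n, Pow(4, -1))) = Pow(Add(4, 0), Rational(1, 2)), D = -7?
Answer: 1012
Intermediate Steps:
n = -8 (n = Add(-16, Mul(4, Pow(Add(4, 0), Rational(1, 2)))) = Add(-16, Mul(4, Pow(4, Rational(1, 2)))) = Add(-16, Mul(4, 2)) = Add(-16, 8) = -8)
O = 59 (O = Add(3, Mul(-8, -7)) = Add(3, 56) = 59)
Mul(Add(O, -15), Add(48, Mul(-1, 25))) = Mul(Add(59, -15), Add(48, Mul(-1, 25))) = Mul(44, Add(48, -25)) = Mul(44, 23) = 1012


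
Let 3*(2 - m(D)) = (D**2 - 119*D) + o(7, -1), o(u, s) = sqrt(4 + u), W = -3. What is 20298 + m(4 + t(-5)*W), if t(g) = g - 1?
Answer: 63034/3 - sqrt(11)/3 ≈ 21010.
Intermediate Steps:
t(g) = -1 + g
m(D) = 2 - sqrt(11)/3 - D**2/3 + 119*D/3 (m(D) = 2 - ((D**2 - 119*D) + sqrt(4 + 7))/3 = 2 - ((D**2 - 119*D) + sqrt(11))/3 = 2 - (sqrt(11) + D**2 - 119*D)/3 = 2 + (-sqrt(11)/3 - D**2/3 + 119*D/3) = 2 - sqrt(11)/3 - D**2/3 + 119*D/3)
20298 + m(4 + t(-5)*W) = 20298 + (2 - sqrt(11)/3 - (4 + (-1 - 5)*(-3))**2/3 + 119*(4 + (-1 - 5)*(-3))/3) = 20298 + (2 - sqrt(11)/3 - (4 - 6*(-3))**2/3 + 119*(4 - 6*(-3))/3) = 20298 + (2 - sqrt(11)/3 - (4 + 18)**2/3 + 119*(4 + 18)/3) = 20298 + (2 - sqrt(11)/3 - 1/3*22**2 + (119/3)*22) = 20298 + (2 - sqrt(11)/3 - 1/3*484 + 2618/3) = 20298 + (2 - sqrt(11)/3 - 484/3 + 2618/3) = 20298 + (2140/3 - sqrt(11)/3) = 63034/3 - sqrt(11)/3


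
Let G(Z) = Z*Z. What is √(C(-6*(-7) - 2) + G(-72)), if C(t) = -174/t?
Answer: √517965/10 ≈ 71.970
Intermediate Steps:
G(Z) = Z²
√(C(-6*(-7) - 2) + G(-72)) = √(-174/(-6*(-7) - 2) + (-72)²) = √(-174/(42 - 2) + 5184) = √(-174/40 + 5184) = √(-174*1/40 + 5184) = √(-87/20 + 5184) = √(103593/20) = √517965/10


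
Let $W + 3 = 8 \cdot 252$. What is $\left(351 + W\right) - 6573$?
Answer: $-4209$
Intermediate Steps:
$W = 2013$ ($W = -3 + 8 \cdot 252 = -3 + 2016 = 2013$)
$\left(351 + W\right) - 6573 = \left(351 + 2013\right) - 6573 = 2364 - 6573 = -4209$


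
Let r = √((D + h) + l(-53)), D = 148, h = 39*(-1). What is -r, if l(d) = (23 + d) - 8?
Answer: -√71 ≈ -8.4261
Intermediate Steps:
h = -39
l(d) = 15 + d
r = √71 (r = √((148 - 39) + (15 - 53)) = √(109 - 38) = √71 ≈ 8.4261)
-r = -√71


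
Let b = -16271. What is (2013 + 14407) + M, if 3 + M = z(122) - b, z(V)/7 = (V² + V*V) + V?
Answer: 241918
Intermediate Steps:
z(V) = 7*V + 14*V² (z(V) = 7*((V² + V*V) + V) = 7*((V² + V²) + V) = 7*(2*V² + V) = 7*(V + 2*V²) = 7*V + 14*V²)
M = 225498 (M = -3 + (7*122*(1 + 2*122) - 1*(-16271)) = -3 + (7*122*(1 + 244) + 16271) = -3 + (7*122*245 + 16271) = -3 + (209230 + 16271) = -3 + 225501 = 225498)
(2013 + 14407) + M = (2013 + 14407) + 225498 = 16420 + 225498 = 241918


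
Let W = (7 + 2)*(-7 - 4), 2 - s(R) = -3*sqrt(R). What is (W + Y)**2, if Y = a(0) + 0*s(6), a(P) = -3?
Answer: 10404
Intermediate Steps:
s(R) = 2 + 3*sqrt(R) (s(R) = 2 - (-3)*sqrt(R) = 2 + 3*sqrt(R))
Y = -3 (Y = -3 + 0*(2 + 3*sqrt(6)) = -3 + 0 = -3)
W = -99 (W = 9*(-11) = -99)
(W + Y)**2 = (-99 - 3)**2 = (-102)**2 = 10404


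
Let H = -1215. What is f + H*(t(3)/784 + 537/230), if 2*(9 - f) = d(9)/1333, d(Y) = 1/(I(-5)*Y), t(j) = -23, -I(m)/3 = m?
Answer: -9060275193811/3244948560 ≈ -2792.1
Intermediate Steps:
I(m) = -3*m
d(Y) = 1/(15*Y) (d(Y) = 1/((-3*(-5))*Y) = 1/(15*Y))
f = 3239189/359910 (f = 9 - (1/15)/9/(2*1333) = 9 - (1/15)*(⅑)/(2*1333) = 9 - 1/(270*1333) = 9 - ½*1/179955 = 9 - 1/359910 = 3239189/359910 ≈ 9.0000)
f + H*(t(3)/784 + 537/230) = 3239189/359910 - 1215*(-23/784 + 537/230) = 3239189/359910 - 1215*207859/90160 = 3239189/359910 - 50509737/18032 = -9060275193811/3244948560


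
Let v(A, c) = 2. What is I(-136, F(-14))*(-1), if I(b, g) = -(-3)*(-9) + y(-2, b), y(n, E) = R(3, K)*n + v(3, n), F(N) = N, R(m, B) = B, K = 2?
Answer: 29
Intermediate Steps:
y(n, E) = 2 + 2*n (y(n, E) = 2*n + 2 = 2 + 2*n)
I(b, g) = -29 (I(b, g) = -(-3)*(-9) + (2 + 2*(-2)) = -3*9 + (2 - 4) = -27 - 2 = -29)
I(-136, F(-14))*(-1) = -29*(-1) = 29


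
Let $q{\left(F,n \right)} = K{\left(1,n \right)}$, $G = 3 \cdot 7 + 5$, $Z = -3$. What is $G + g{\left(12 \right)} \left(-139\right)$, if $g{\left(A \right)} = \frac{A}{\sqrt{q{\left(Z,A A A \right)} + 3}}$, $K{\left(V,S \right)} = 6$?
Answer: $-530$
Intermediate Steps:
$G = 26$ ($G = 21 + 5 = 26$)
$q{\left(F,n \right)} = 6$
$g{\left(A \right)} = \frac{A}{3}$ ($g{\left(A \right)} = \frac{A}{\sqrt{6 + 3}} = \frac{A}{\sqrt{9}} = \frac{A}{3}$)
$G + g{\left(12 \right)} \left(-139\right) = 26 + \frac{1}{3} \cdot 12 \left(-139\right) = 26 + 4 \left(-139\right) = 26 - 556 = -530$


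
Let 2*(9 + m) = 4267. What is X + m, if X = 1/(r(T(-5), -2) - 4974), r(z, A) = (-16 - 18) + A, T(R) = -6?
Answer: 5321872/2505 ≈ 2124.5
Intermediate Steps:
r(z, A) = -34 + A
m = 4249/2 (m = -9 + (½)*4267 = -9 + 4267/2 = 4249/2 ≈ 2124.5)
X = -1/5010 (X = 1/((-34 - 2) - 4974) = 1/(-36 - 4974) = 1/(-5010) = -1/5010 ≈ -0.00019960)
X + m = -1/5010 + 4249/2 = 5321872/2505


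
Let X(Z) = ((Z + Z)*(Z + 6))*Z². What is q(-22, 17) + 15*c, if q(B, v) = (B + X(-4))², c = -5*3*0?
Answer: 77284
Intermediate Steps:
c = 0 (c = -15*0 = 0)
X(Z) = 2*Z³*(6 + Z) (X(Z) = ((2*Z)*(6 + Z))*Z² = (2*Z*(6 + Z))*Z² = 2*Z³*(6 + Z))
q(B, v) = (-256 + B)² (q(B, v) = (B + 2*(-4)³*(6 - 4))² = (B + 2*(-64)*2)² = (B - 256)² = (-256 + B)²)
q(-22, 17) + 15*c = (-256 - 22)² + 15*0 = (-278)² + 0 = 77284 + 0 = 77284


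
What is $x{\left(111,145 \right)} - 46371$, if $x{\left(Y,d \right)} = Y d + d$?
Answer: $-30131$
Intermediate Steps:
$x{\left(Y,d \right)} = d + Y d$
$x{\left(111,145 \right)} - 46371 = 145 \left(1 + 111\right) - 46371 = 145 \cdot 112 - 46371 = 16240 - 46371 = -30131$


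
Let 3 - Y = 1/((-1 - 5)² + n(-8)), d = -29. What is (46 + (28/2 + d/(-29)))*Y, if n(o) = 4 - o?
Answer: 8723/48 ≈ 181.73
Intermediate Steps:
Y = 143/48 (Y = 3 - 1/((-1 - 5)² + (4 - 1*(-8))) = 3 - 1/((-6)² + (4 + 8)) = 3 - 1/(36 + 12) = 3 - 1/48 = 143/48 ≈ 2.9792)
(46 + (28/2 + d/(-29)))*Y = (46 + (28/2 - 29/(-29)))*(143/48) = (46 + (28*(½) - 29*(-1/29)))*(143/48) = (46 + (14 + 1))*(143/48) = (46 + 15)*(143/48) = 61*(143/48) = 8723/48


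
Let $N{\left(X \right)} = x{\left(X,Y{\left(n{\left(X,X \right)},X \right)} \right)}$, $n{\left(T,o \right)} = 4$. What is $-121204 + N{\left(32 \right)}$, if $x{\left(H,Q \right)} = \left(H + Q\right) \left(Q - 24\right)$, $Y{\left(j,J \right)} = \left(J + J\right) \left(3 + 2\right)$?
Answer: $-17012$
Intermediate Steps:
$Y{\left(j,J \right)} = 10 J$ ($Y{\left(j,J \right)} = 2 J 5 = 10 J$)
$x{\left(H,Q \right)} = \left(-24 + Q\right) \left(H + Q\right)$ ($x{\left(H,Q \right)} = \left(H + Q\right) \left(-24 + Q\right) = \left(-24 + Q\right) \left(H + Q\right)$)
$N{\left(X \right)} = - 264 X + 110 X^{2}$ ($N{\left(X \right)} = \left(10 X\right)^{2} - 24 X - 24 \cdot 10 X + X 10 X = 100 X^{2} - 24 X - 240 X + 10 X^{2} = - 264 X + 110 X^{2}$)
$-121204 + N{\left(32 \right)} = -121204 + 22 \cdot 32 \left(-12 + 5 \cdot 32\right) = -121204 + 22 \cdot 32 \left(-12 + 160\right) = -121204 + 22 \cdot 32 \cdot 148 = -121204 + 104192 = -17012$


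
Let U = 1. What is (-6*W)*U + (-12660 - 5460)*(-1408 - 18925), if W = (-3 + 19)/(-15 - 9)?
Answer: 368433964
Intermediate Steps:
W = -2/3 (W = 16/(-24) = 16*(-1/24) = -2/3 ≈ -0.66667)
(-6*W)*U + (-12660 - 5460)*(-1408 - 18925) = -6*(-2/3)*1 + (-12660 - 5460)*(-1408 - 18925) = 4*1 - 18120*(-20333) = 4 + 368433960 = 368433964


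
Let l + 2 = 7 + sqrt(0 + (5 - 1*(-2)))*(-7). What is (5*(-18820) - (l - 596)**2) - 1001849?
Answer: -1445573 - 8274*sqrt(7) ≈ -1.4675e+6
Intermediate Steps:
l = 5 - 7*sqrt(7) (l = -2 + (7 + sqrt(0 + (5 - 1*(-2)))*(-7)) = -2 + (7 + sqrt(0 + (5 + 2))*(-7)) = -2 + (7 + sqrt(0 + 7)*(-7)) = -2 + (7 + sqrt(7)*(-7)) = -2 + (7 - 7*sqrt(7)) = 5 - 7*sqrt(7) ≈ -13.520)
(5*(-18820) - (l - 596)**2) - 1001849 = (5*(-18820) - ((5 - 7*sqrt(7)) - 596)**2) - 1001849 = (-94100 - (-591 - 7*sqrt(7))**2) - 1001849 = -1095949 - (-591 - 7*sqrt(7))**2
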